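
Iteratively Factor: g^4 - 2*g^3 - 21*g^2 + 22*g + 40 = (g + 1)*(g^3 - 3*g^2 - 18*g + 40) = (g + 1)*(g + 4)*(g^2 - 7*g + 10) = (g - 5)*(g + 1)*(g + 4)*(g - 2)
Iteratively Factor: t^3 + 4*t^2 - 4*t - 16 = (t + 2)*(t^2 + 2*t - 8) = (t + 2)*(t + 4)*(t - 2)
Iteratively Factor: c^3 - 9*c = (c)*(c^2 - 9) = c*(c - 3)*(c + 3)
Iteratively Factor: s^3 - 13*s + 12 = (s + 4)*(s^2 - 4*s + 3) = (s - 3)*(s + 4)*(s - 1)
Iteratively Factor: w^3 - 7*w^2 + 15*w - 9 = (w - 3)*(w^2 - 4*w + 3) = (w - 3)*(w - 1)*(w - 3)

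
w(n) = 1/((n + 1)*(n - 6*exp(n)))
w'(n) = (6*exp(n) - 1)/((n + 1)*(n - 6*exp(n))^2) - 1/((n + 1)^2*(n - 6*exp(n))) = (-n + (n + 1)*(6*exp(n) - 1) + 6*exp(n))/((n + 1)^2*(n - 6*exp(n))^2)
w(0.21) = -0.11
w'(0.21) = 0.20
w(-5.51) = 0.04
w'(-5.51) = 0.02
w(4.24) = -0.00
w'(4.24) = 0.00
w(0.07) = -0.15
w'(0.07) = 0.26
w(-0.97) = -10.27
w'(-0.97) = 346.50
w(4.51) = -0.00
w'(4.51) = 0.00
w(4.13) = -0.00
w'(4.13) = 0.00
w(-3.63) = 0.10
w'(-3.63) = 0.06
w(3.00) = 0.00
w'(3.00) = 0.00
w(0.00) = -0.17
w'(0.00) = 0.31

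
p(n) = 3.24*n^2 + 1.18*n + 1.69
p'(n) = 6.48*n + 1.18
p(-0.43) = 1.78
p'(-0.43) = -1.61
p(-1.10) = 4.31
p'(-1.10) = -5.95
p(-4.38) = 58.68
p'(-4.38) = -27.20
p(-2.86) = 24.82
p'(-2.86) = -17.35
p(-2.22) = 15.04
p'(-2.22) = -13.21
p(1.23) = 8.04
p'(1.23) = 9.15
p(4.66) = 77.55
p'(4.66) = 31.38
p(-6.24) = 120.48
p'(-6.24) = -39.26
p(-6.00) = 111.25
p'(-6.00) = -37.70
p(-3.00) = 27.31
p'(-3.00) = -18.26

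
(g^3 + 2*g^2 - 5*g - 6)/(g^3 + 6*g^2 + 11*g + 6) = (g - 2)/(g + 2)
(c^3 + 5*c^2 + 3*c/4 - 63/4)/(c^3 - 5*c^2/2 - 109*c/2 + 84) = (c^2 + 13*c/2 + 21/2)/(c^2 - c - 56)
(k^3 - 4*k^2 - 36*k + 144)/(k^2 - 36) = k - 4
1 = 1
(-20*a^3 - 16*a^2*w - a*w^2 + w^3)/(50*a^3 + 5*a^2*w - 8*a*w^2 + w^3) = (2*a + w)/(-5*a + w)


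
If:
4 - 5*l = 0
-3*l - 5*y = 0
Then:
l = 4/5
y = -12/25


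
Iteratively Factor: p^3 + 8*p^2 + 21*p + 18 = (p + 3)*(p^2 + 5*p + 6) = (p + 2)*(p + 3)*(p + 3)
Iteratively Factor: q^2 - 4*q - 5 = (q + 1)*(q - 5)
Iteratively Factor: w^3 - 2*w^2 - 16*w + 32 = (w - 4)*(w^2 + 2*w - 8) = (w - 4)*(w - 2)*(w + 4)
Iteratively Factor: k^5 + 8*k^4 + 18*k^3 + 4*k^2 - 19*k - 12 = (k + 1)*(k^4 + 7*k^3 + 11*k^2 - 7*k - 12) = (k + 1)*(k + 3)*(k^3 + 4*k^2 - k - 4) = (k - 1)*(k + 1)*(k + 3)*(k^2 + 5*k + 4) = (k - 1)*(k + 1)*(k + 3)*(k + 4)*(k + 1)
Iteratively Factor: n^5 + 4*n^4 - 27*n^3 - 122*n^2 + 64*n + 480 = (n + 3)*(n^4 + n^3 - 30*n^2 - 32*n + 160) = (n + 3)*(n + 4)*(n^3 - 3*n^2 - 18*n + 40) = (n - 2)*(n + 3)*(n + 4)*(n^2 - n - 20) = (n - 2)*(n + 3)*(n + 4)^2*(n - 5)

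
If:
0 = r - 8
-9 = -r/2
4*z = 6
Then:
No Solution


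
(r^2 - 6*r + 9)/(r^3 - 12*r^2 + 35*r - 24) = (r - 3)/(r^2 - 9*r + 8)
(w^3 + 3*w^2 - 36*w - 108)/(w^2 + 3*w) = w - 36/w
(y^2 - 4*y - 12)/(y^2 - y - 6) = (y - 6)/(y - 3)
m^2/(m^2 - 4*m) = m/(m - 4)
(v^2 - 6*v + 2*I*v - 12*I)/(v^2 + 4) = (v - 6)/(v - 2*I)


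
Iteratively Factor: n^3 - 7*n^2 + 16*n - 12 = (n - 3)*(n^2 - 4*n + 4) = (n - 3)*(n - 2)*(n - 2)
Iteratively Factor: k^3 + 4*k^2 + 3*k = (k + 1)*(k^2 + 3*k) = (k + 1)*(k + 3)*(k)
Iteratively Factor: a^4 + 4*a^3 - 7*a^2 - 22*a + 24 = (a + 4)*(a^3 - 7*a + 6) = (a - 1)*(a + 4)*(a^2 + a - 6) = (a - 2)*(a - 1)*(a + 4)*(a + 3)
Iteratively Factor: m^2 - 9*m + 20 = (m - 4)*(m - 5)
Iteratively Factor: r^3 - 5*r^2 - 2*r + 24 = (r + 2)*(r^2 - 7*r + 12) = (r - 4)*(r + 2)*(r - 3)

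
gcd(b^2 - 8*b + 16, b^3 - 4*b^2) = b - 4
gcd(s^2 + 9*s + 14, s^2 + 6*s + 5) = 1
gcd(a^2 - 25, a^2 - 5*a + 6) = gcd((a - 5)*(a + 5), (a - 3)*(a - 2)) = 1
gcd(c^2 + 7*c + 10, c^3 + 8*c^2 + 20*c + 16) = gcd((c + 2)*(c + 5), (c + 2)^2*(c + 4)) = c + 2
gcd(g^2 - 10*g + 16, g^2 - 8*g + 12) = g - 2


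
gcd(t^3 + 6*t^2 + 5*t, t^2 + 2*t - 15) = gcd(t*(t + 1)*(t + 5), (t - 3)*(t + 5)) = t + 5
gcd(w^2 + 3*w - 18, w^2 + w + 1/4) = 1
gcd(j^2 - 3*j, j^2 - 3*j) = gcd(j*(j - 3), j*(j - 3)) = j^2 - 3*j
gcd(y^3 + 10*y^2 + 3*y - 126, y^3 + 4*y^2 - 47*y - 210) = y + 6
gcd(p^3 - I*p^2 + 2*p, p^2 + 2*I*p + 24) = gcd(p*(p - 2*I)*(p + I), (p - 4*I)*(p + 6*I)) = 1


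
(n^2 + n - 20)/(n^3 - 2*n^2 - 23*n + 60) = 1/(n - 3)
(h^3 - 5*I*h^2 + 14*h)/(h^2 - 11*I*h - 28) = h*(h + 2*I)/(h - 4*I)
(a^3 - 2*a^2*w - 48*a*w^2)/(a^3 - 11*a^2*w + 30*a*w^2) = (a^2 - 2*a*w - 48*w^2)/(a^2 - 11*a*w + 30*w^2)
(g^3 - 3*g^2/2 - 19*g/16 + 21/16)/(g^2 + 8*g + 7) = (16*g^2 - 40*g + 21)/(16*(g + 7))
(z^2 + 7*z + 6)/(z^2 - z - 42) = (z + 1)/(z - 7)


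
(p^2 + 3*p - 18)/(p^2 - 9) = (p + 6)/(p + 3)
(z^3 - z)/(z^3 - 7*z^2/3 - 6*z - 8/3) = 3*z*(z - 1)/(3*z^2 - 10*z - 8)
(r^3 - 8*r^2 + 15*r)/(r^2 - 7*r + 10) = r*(r - 3)/(r - 2)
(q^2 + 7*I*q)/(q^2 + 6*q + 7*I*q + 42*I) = q/(q + 6)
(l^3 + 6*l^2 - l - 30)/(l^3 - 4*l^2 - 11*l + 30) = (l + 5)/(l - 5)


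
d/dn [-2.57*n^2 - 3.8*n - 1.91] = -5.14*n - 3.8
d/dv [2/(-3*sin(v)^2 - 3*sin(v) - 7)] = 6*(2*sin(v) + 1)*cos(v)/(3*sin(v)^2 + 3*sin(v) + 7)^2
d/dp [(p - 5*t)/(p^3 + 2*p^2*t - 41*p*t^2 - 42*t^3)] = (p^3 + 2*p^2*t - 41*p*t^2 - 42*t^3 - (p - 5*t)*(3*p^2 + 4*p*t - 41*t^2))/(p^3 + 2*p^2*t - 41*p*t^2 - 42*t^3)^2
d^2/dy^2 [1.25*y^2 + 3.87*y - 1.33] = 2.50000000000000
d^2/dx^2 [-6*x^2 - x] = -12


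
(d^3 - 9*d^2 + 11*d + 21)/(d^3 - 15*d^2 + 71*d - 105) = (d + 1)/(d - 5)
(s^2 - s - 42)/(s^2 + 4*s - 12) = (s - 7)/(s - 2)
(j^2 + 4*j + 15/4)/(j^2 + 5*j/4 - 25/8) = 2*(2*j + 3)/(4*j - 5)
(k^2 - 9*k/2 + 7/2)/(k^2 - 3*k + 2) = (k - 7/2)/(k - 2)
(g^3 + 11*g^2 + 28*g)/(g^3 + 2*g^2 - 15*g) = (g^2 + 11*g + 28)/(g^2 + 2*g - 15)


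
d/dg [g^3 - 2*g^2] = g*(3*g - 4)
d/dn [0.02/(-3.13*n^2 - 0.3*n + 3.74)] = (0.1252*n + 0.006)/(3.13*n^2 + 0.3*n - 3.74)^2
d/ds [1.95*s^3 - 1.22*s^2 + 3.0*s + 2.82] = 5.85*s^2 - 2.44*s + 3.0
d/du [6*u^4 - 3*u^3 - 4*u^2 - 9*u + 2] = 24*u^3 - 9*u^2 - 8*u - 9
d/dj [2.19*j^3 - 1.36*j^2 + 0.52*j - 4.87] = 6.57*j^2 - 2.72*j + 0.52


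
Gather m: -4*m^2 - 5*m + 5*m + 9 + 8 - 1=16 - 4*m^2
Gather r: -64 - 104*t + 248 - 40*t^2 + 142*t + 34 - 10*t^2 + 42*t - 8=-50*t^2 + 80*t + 210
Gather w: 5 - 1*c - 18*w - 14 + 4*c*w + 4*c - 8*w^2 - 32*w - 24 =3*c - 8*w^2 + w*(4*c - 50) - 33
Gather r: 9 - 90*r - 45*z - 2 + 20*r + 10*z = -70*r - 35*z + 7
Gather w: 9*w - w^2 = -w^2 + 9*w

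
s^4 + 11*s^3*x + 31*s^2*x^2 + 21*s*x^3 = s*(s + x)*(s + 3*x)*(s + 7*x)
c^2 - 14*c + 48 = (c - 8)*(c - 6)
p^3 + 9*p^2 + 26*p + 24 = (p + 2)*(p + 3)*(p + 4)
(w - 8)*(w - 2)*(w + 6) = w^3 - 4*w^2 - 44*w + 96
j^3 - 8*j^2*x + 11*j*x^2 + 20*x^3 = (j - 5*x)*(j - 4*x)*(j + x)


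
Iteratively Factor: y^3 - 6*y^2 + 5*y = (y - 1)*(y^2 - 5*y) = (y - 5)*(y - 1)*(y)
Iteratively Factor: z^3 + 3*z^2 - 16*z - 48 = (z + 4)*(z^2 - z - 12) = (z - 4)*(z + 4)*(z + 3)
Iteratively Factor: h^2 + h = (h)*(h + 1)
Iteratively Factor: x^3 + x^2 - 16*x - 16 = (x - 4)*(x^2 + 5*x + 4) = (x - 4)*(x + 1)*(x + 4)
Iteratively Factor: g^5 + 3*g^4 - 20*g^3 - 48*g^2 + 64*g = (g - 4)*(g^4 + 7*g^3 + 8*g^2 - 16*g) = g*(g - 4)*(g^3 + 7*g^2 + 8*g - 16) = g*(g - 4)*(g + 4)*(g^2 + 3*g - 4) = g*(g - 4)*(g - 1)*(g + 4)*(g + 4)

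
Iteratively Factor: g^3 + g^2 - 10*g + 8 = (g - 2)*(g^2 + 3*g - 4) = (g - 2)*(g - 1)*(g + 4)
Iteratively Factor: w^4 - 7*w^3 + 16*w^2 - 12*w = (w - 2)*(w^3 - 5*w^2 + 6*w) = (w - 3)*(w - 2)*(w^2 - 2*w) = (w - 3)*(w - 2)^2*(w)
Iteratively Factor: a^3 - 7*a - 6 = (a + 2)*(a^2 - 2*a - 3) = (a + 1)*(a + 2)*(a - 3)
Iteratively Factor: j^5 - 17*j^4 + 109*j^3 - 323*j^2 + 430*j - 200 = (j - 1)*(j^4 - 16*j^3 + 93*j^2 - 230*j + 200) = (j - 2)*(j - 1)*(j^3 - 14*j^2 + 65*j - 100) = (j - 4)*(j - 2)*(j - 1)*(j^2 - 10*j + 25) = (j - 5)*(j - 4)*(j - 2)*(j - 1)*(j - 5)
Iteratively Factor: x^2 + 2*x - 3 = (x - 1)*(x + 3)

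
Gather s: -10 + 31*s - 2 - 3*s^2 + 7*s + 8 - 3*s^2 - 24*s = -6*s^2 + 14*s - 4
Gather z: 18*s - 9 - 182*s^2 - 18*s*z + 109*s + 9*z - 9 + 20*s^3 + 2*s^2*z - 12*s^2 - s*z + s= 20*s^3 - 194*s^2 + 128*s + z*(2*s^2 - 19*s + 9) - 18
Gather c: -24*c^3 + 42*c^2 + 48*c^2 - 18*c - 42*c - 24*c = -24*c^3 + 90*c^2 - 84*c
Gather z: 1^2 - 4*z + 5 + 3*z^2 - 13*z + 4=3*z^2 - 17*z + 10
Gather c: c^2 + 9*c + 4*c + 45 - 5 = c^2 + 13*c + 40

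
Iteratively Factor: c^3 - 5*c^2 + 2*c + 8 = (c + 1)*(c^2 - 6*c + 8) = (c - 2)*(c + 1)*(c - 4)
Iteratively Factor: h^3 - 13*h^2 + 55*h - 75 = (h - 5)*(h^2 - 8*h + 15) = (h - 5)*(h - 3)*(h - 5)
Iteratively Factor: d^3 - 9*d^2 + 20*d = (d - 4)*(d^2 - 5*d) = d*(d - 4)*(d - 5)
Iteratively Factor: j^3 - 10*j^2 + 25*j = (j - 5)*(j^2 - 5*j) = (j - 5)^2*(j)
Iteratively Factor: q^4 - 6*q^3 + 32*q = (q - 4)*(q^3 - 2*q^2 - 8*q) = q*(q - 4)*(q^2 - 2*q - 8) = q*(q - 4)*(q + 2)*(q - 4)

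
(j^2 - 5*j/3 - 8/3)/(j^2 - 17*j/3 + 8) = (j + 1)/(j - 3)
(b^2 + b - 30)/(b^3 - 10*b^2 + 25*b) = (b + 6)/(b*(b - 5))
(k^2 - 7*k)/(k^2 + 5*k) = (k - 7)/(k + 5)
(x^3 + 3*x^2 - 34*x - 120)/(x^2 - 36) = (x^2 + 9*x + 20)/(x + 6)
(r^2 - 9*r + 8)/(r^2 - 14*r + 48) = (r - 1)/(r - 6)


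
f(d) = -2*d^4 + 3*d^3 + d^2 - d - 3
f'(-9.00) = 6542.00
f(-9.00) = -15222.00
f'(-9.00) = 6542.00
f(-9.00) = -15222.00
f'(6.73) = -2018.47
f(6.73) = -3152.87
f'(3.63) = -257.81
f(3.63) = -197.22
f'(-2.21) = 124.89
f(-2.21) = -76.00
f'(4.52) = -546.85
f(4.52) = -544.86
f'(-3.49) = 441.71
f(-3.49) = -411.57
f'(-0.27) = -0.73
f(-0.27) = -2.73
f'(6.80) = -2086.70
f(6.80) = -3296.54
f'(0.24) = -0.11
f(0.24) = -3.15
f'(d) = -8*d^3 + 9*d^2 + 2*d - 1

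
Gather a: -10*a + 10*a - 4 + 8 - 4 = 0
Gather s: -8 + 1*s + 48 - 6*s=40 - 5*s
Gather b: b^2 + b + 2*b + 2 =b^2 + 3*b + 2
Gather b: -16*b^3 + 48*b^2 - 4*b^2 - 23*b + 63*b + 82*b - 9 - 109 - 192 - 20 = -16*b^3 + 44*b^2 + 122*b - 330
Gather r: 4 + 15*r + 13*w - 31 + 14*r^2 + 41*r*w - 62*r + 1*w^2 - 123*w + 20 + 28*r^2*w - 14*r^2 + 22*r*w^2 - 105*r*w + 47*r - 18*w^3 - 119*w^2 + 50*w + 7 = 28*r^2*w + r*(22*w^2 - 64*w) - 18*w^3 - 118*w^2 - 60*w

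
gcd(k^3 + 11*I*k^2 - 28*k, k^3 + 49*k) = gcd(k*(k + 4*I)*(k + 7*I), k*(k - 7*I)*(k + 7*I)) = k^2 + 7*I*k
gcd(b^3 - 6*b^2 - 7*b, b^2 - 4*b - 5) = b + 1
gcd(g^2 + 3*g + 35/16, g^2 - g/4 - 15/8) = g + 5/4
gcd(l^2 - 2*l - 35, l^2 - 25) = l + 5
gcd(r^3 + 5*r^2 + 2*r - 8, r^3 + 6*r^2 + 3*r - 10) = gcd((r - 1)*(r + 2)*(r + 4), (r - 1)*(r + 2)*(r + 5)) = r^2 + r - 2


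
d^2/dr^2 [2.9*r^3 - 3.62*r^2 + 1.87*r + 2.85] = 17.4*r - 7.24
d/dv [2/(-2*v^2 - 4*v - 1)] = 8*(v + 1)/(2*v^2 + 4*v + 1)^2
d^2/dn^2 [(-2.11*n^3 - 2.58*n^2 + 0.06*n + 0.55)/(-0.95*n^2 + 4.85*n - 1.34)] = (-1.77635683940025e-15*n^5 + 3.55271367880045e-14*n^4 + 117.55929*n^3 - 104.96163*n^2 + 38.395326*n - 15.989034)/(0.857375*n^6 - 13.131375*n^5 + 70.667175*n^4 - 151.128425*n^3 + 99.67791*n^2 - 26.12598*n + 2.406104)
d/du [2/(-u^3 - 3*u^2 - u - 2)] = 2*(3*u^2 + 6*u + 1)/(u^3 + 3*u^2 + u + 2)^2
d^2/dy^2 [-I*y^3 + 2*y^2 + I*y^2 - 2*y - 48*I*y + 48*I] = -6*I*y + 4 + 2*I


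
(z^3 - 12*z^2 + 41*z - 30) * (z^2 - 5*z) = z^5 - 17*z^4 + 101*z^3 - 235*z^2 + 150*z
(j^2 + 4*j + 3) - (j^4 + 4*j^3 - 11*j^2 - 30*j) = -j^4 - 4*j^3 + 12*j^2 + 34*j + 3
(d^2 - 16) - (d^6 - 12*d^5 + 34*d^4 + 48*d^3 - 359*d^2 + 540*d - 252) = -d^6 + 12*d^5 - 34*d^4 - 48*d^3 + 360*d^2 - 540*d + 236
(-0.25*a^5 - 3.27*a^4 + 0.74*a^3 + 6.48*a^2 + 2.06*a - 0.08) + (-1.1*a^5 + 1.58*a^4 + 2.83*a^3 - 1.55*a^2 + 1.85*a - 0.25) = -1.35*a^5 - 1.69*a^4 + 3.57*a^3 + 4.93*a^2 + 3.91*a - 0.33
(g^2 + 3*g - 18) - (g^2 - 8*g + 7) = 11*g - 25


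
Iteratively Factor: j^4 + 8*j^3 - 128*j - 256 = (j + 4)*(j^3 + 4*j^2 - 16*j - 64) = (j - 4)*(j + 4)*(j^2 + 8*j + 16) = (j - 4)*(j + 4)^2*(j + 4)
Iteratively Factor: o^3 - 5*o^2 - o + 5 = (o + 1)*(o^2 - 6*o + 5) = (o - 5)*(o + 1)*(o - 1)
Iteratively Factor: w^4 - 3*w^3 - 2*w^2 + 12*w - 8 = (w - 2)*(w^3 - w^2 - 4*w + 4) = (w - 2)^2*(w^2 + w - 2) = (w - 2)^2*(w - 1)*(w + 2)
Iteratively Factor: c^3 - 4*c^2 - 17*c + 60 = (c + 4)*(c^2 - 8*c + 15) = (c - 3)*(c + 4)*(c - 5)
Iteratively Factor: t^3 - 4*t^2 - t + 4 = (t - 4)*(t^2 - 1) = (t - 4)*(t - 1)*(t + 1)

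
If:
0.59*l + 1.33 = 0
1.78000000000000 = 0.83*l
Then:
No Solution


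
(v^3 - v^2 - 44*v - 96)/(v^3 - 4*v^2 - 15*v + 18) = (v^2 - 4*v - 32)/(v^2 - 7*v + 6)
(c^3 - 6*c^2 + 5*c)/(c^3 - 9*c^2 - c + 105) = c*(c - 1)/(c^2 - 4*c - 21)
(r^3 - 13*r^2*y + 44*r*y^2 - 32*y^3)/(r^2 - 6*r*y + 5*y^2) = (-r^2 + 12*r*y - 32*y^2)/(-r + 5*y)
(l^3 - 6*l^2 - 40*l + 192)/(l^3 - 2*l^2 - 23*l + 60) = (l^2 - 2*l - 48)/(l^2 + 2*l - 15)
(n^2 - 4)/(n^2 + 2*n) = (n - 2)/n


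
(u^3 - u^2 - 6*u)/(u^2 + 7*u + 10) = u*(u - 3)/(u + 5)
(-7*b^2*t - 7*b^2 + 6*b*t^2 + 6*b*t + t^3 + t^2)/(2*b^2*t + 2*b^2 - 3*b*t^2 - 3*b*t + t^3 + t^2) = (7*b + t)/(-2*b + t)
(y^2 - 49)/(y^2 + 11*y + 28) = (y - 7)/(y + 4)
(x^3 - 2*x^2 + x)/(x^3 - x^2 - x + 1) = x/(x + 1)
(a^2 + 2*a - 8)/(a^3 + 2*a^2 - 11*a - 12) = (a - 2)/(a^2 - 2*a - 3)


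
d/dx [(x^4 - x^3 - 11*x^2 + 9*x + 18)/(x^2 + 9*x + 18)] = 2*x*(x^2 + 7*x - 24)/(x^2 + 12*x + 36)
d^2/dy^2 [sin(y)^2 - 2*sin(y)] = 2*sin(y) + 2*cos(2*y)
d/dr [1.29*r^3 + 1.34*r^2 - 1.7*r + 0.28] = 3.87*r^2 + 2.68*r - 1.7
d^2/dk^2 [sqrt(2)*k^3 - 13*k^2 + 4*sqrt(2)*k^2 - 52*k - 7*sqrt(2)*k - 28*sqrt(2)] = 6*sqrt(2)*k - 26 + 8*sqrt(2)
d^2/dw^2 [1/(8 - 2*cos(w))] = (cos(w)^2 + 4*cos(w) - 2)/(2*(cos(w) - 4)^3)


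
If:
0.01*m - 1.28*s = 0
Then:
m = 128.0*s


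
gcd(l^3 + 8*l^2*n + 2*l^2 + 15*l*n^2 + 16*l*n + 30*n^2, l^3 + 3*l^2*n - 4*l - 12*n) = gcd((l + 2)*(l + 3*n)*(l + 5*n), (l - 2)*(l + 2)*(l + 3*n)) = l^2 + 3*l*n + 2*l + 6*n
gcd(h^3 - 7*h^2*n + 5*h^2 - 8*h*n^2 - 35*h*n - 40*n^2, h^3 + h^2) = 1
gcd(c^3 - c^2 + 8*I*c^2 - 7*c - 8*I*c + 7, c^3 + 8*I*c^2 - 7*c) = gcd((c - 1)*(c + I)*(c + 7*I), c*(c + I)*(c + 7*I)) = c^2 + 8*I*c - 7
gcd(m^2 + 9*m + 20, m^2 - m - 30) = m + 5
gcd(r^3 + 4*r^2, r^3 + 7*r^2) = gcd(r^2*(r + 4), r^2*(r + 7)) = r^2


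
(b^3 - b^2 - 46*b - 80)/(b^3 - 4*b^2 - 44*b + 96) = (b^2 + 7*b + 10)/(b^2 + 4*b - 12)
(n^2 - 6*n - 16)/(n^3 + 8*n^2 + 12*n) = (n - 8)/(n*(n + 6))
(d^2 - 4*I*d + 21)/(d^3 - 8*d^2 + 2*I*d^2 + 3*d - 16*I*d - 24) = (d - 7*I)/(d^2 - d*(8 + I) + 8*I)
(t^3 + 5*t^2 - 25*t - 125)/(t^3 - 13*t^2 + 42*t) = (t^3 + 5*t^2 - 25*t - 125)/(t*(t^2 - 13*t + 42))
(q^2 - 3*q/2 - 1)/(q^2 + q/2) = (q - 2)/q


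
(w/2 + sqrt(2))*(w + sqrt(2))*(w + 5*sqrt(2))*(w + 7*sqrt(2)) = w^4/2 + 15*sqrt(2)*w^3/2 + 73*w^2 + 129*sqrt(2)*w + 140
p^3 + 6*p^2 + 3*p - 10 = (p - 1)*(p + 2)*(p + 5)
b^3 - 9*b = b*(b - 3)*(b + 3)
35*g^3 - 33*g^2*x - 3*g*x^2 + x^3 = (-7*g + x)*(-g + x)*(5*g + x)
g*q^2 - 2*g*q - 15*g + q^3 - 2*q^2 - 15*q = (g + q)*(q - 5)*(q + 3)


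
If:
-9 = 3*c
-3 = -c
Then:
No Solution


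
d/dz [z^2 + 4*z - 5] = 2*z + 4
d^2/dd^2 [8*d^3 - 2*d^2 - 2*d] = 48*d - 4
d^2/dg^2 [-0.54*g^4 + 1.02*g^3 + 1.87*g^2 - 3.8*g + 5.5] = -6.48*g^2 + 6.12*g + 3.74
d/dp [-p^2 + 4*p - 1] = 4 - 2*p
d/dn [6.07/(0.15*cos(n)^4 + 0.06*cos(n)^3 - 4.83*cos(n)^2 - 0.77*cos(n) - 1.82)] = (3.642*cos(n)^3 + 1.0926*cos(n)^2 - 58.6362*cos(n) - 4.6739)*sin(n)/(-0.15*cos(n)^4 - 0.06*cos(n)^3 + 4.83*cos(n)^2 + 0.77*cos(n) + 1.82)^2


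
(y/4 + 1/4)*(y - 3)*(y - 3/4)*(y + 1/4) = y^4/4 - 5*y^3/8 - 35*y^2/64 + 15*y/32 + 9/64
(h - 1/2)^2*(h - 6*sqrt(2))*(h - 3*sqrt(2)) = h^4 - 9*sqrt(2)*h^3 - h^3 + 9*sqrt(2)*h^2 + 145*h^2/4 - 36*h - 9*sqrt(2)*h/4 + 9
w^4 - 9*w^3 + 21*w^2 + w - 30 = (w - 5)*(w - 3)*(w - 2)*(w + 1)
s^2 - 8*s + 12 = (s - 6)*(s - 2)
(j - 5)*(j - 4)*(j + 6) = j^3 - 3*j^2 - 34*j + 120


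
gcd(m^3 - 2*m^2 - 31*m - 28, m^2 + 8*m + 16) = m + 4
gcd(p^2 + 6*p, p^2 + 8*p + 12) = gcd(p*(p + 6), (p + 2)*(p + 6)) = p + 6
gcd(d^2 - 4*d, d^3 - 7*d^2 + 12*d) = d^2 - 4*d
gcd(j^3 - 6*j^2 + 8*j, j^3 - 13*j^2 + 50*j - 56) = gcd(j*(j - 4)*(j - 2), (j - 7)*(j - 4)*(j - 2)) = j^2 - 6*j + 8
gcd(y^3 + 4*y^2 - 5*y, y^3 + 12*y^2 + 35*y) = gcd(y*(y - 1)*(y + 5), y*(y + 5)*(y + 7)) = y^2 + 5*y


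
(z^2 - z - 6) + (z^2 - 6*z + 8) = 2*z^2 - 7*z + 2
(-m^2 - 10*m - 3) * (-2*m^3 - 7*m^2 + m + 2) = 2*m^5 + 27*m^4 + 75*m^3 + 9*m^2 - 23*m - 6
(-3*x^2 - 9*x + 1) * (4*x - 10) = -12*x^3 - 6*x^2 + 94*x - 10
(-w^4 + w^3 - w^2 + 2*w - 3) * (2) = -2*w^4 + 2*w^3 - 2*w^2 + 4*w - 6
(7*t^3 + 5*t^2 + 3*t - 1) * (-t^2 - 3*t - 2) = -7*t^5 - 26*t^4 - 32*t^3 - 18*t^2 - 3*t + 2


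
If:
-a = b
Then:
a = -b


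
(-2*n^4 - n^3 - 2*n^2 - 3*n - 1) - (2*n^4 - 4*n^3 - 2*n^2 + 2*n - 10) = -4*n^4 + 3*n^3 - 5*n + 9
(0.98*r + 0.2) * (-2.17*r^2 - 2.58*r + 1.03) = -2.1266*r^3 - 2.9624*r^2 + 0.4934*r + 0.206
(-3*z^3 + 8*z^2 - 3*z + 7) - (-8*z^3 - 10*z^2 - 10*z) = 5*z^3 + 18*z^2 + 7*z + 7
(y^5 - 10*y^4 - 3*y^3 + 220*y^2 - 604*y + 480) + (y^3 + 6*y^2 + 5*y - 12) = y^5 - 10*y^4 - 2*y^3 + 226*y^2 - 599*y + 468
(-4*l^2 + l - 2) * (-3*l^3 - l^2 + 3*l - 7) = 12*l^5 + l^4 - 7*l^3 + 33*l^2 - 13*l + 14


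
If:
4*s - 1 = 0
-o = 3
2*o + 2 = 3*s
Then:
No Solution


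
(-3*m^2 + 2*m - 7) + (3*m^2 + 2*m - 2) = 4*m - 9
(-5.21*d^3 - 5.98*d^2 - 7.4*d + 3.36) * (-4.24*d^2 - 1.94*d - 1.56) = 22.0904*d^5 + 35.4626*d^4 + 51.1048*d^3 + 9.4384*d^2 + 5.0256*d - 5.2416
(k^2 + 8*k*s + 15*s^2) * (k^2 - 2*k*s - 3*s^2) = k^4 + 6*k^3*s - 4*k^2*s^2 - 54*k*s^3 - 45*s^4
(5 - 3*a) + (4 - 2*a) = 9 - 5*a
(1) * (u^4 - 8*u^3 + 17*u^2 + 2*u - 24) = u^4 - 8*u^3 + 17*u^2 + 2*u - 24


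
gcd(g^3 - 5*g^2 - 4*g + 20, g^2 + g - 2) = g + 2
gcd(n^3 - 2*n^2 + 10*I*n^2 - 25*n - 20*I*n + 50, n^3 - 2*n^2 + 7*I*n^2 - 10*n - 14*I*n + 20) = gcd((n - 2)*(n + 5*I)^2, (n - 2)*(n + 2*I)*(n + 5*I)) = n^2 + n*(-2 + 5*I) - 10*I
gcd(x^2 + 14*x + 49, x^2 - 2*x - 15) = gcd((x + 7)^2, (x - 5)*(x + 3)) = 1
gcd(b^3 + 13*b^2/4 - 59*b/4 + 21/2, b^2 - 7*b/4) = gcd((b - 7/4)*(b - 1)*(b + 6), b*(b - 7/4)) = b - 7/4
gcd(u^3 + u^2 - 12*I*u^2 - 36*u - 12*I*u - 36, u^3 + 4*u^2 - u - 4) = u + 1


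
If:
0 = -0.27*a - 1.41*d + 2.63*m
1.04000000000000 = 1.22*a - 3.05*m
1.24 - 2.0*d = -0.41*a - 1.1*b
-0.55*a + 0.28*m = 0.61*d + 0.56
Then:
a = -0.34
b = -2.50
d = -0.83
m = -0.48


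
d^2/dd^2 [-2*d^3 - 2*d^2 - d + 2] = -12*d - 4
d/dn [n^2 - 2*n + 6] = 2*n - 2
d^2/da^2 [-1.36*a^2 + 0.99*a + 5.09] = -2.72000000000000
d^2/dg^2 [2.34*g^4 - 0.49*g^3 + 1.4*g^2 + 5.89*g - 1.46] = 28.08*g^2 - 2.94*g + 2.8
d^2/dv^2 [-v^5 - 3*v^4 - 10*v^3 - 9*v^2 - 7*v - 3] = -20*v^3 - 36*v^2 - 60*v - 18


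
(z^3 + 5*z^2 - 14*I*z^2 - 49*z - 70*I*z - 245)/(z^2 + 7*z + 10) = (z^2 - 14*I*z - 49)/(z + 2)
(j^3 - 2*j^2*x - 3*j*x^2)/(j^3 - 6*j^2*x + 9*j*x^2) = (-j - x)/(-j + 3*x)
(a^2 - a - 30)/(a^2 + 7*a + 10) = (a - 6)/(a + 2)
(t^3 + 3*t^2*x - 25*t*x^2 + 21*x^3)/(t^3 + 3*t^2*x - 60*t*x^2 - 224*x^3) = (-t^2 + 4*t*x - 3*x^2)/(-t^2 + 4*t*x + 32*x^2)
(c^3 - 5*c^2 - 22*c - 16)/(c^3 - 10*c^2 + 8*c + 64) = (c + 1)/(c - 4)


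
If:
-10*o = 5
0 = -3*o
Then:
No Solution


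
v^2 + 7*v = v*(v + 7)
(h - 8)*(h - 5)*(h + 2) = h^3 - 11*h^2 + 14*h + 80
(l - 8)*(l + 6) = l^2 - 2*l - 48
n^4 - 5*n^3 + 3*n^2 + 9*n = n*(n - 3)^2*(n + 1)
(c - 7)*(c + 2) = c^2 - 5*c - 14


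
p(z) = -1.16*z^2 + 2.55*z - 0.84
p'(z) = 2.55 - 2.32*z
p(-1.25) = -5.84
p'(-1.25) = 5.45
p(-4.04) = -30.08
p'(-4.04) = 11.92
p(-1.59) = -7.83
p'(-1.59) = 6.24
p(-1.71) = -8.59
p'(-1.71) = 6.52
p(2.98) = -3.54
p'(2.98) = -4.36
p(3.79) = -7.84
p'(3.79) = -6.24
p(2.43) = -1.49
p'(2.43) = -3.09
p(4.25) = -10.96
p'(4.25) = -7.31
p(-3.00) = -18.93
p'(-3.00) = 9.51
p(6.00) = -27.30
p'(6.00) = -11.37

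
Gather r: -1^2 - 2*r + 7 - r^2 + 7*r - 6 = -r^2 + 5*r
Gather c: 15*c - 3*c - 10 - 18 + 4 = 12*c - 24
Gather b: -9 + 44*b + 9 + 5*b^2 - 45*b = 5*b^2 - b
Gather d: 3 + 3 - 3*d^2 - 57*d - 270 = -3*d^2 - 57*d - 264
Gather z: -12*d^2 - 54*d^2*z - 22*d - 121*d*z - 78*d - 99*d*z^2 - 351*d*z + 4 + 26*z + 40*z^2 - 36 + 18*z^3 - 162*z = -12*d^2 - 100*d + 18*z^3 + z^2*(40 - 99*d) + z*(-54*d^2 - 472*d - 136) - 32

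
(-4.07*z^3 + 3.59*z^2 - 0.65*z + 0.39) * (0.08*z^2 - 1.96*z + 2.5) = -0.3256*z^5 + 8.2644*z^4 - 17.2634*z^3 + 10.2802*z^2 - 2.3894*z + 0.975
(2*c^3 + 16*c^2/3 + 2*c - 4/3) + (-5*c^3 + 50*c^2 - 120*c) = -3*c^3 + 166*c^2/3 - 118*c - 4/3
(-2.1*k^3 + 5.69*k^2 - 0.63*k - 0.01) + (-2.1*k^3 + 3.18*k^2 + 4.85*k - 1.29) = -4.2*k^3 + 8.87*k^2 + 4.22*k - 1.3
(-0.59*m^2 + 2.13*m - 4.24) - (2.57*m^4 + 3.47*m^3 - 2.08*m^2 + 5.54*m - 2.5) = -2.57*m^4 - 3.47*m^3 + 1.49*m^2 - 3.41*m - 1.74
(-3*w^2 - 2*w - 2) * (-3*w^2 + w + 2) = 9*w^4 + 3*w^3 - 2*w^2 - 6*w - 4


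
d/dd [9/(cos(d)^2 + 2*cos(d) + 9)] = 18*(cos(d) + 1)*sin(d)/(cos(d)^2 + 2*cos(d) + 9)^2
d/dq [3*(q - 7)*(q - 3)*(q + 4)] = 9*q^2 - 36*q - 57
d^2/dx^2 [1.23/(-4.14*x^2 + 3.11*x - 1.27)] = (42.163416*x^2 - 31.673484*x - 1.23*(8.28*x - 3.11)*(16.56*x - 6.22) + 12.934188)/(4.14*x^2 - 3.11*x + 1.27)^3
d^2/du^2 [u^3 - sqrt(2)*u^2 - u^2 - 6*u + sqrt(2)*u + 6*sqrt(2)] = 6*u - 2*sqrt(2) - 2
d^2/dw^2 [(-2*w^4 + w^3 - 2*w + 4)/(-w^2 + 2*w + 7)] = 2*(2*w^6 - 12*w^5 - 18*w^4 + 215*w^3 + 534*w^2 - 81*w - 72)/(w^6 - 6*w^5 - 9*w^4 + 76*w^3 + 63*w^2 - 294*w - 343)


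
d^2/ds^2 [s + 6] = 0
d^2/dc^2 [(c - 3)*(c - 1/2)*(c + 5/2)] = 6*c - 2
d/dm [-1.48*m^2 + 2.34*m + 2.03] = 2.34 - 2.96*m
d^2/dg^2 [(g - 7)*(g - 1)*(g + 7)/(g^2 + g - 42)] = -10/(g^3 - 18*g^2 + 108*g - 216)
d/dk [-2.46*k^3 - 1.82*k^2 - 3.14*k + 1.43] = -7.38*k^2 - 3.64*k - 3.14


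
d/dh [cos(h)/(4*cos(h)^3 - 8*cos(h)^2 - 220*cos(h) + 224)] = (cos(h)^3 - cos(h)^2 - 28)*sin(h)/(2*(cos(h) - 8)^2*(cos(h) - 1)^2*(cos(h) + 7)^2)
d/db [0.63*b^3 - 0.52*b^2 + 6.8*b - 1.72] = 1.89*b^2 - 1.04*b + 6.8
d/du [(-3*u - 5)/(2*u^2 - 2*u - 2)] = (-3*u^2 + 3*u + (2*u - 1)*(3*u + 5) + 3)/(2*(-u^2 + u + 1)^2)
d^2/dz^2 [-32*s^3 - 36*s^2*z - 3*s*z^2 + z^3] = -6*s + 6*z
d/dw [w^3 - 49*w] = 3*w^2 - 49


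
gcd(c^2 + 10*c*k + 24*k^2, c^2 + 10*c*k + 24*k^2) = c^2 + 10*c*k + 24*k^2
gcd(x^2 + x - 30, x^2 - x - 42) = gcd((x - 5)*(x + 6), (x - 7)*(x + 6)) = x + 6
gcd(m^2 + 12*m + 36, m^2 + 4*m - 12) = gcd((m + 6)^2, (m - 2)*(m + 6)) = m + 6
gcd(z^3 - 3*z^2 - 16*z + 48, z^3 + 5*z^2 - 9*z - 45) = z - 3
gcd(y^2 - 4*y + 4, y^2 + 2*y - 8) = y - 2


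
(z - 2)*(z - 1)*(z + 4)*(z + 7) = z^4 + 8*z^3 - 3*z^2 - 62*z + 56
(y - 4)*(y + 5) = y^2 + y - 20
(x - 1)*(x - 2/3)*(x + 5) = x^3 + 10*x^2/3 - 23*x/3 + 10/3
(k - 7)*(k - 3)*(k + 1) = k^3 - 9*k^2 + 11*k + 21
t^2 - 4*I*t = t*(t - 4*I)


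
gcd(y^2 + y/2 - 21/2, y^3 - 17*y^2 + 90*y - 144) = y - 3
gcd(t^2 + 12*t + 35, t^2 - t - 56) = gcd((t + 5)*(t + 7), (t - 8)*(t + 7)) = t + 7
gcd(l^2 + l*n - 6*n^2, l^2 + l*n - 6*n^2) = l^2 + l*n - 6*n^2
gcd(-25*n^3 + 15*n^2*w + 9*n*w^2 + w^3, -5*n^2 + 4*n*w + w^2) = -5*n^2 + 4*n*w + w^2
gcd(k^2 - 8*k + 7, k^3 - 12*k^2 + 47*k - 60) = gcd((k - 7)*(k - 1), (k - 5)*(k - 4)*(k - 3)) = 1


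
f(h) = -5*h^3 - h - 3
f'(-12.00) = -2161.00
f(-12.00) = 8649.00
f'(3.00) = -136.00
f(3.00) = -141.00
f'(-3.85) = -223.34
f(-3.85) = 286.18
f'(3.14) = -148.89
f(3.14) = -160.94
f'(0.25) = -1.94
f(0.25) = -3.33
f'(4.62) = -321.17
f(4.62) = -500.68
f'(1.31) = -26.74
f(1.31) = -15.55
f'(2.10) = -67.15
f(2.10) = -51.40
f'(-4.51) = -306.10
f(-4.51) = 460.18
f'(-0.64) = -7.14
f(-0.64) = -1.05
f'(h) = -15*h^2 - 1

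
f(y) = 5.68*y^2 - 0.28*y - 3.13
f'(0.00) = -0.28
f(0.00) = -3.13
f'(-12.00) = -136.60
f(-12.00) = 818.15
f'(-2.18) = -25.04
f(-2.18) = 24.47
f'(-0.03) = -0.62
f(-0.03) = -3.12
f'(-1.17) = -13.57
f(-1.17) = 4.97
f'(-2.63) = -30.16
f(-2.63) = 36.89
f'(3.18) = 35.84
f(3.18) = 53.42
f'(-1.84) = -21.18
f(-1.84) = 16.62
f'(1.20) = 13.35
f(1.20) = 4.71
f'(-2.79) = -31.97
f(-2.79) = 41.86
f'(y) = 11.36*y - 0.28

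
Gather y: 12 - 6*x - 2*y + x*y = -6*x + y*(x - 2) + 12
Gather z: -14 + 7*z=7*z - 14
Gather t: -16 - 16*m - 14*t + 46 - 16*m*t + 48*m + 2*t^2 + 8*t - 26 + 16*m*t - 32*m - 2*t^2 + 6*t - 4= 0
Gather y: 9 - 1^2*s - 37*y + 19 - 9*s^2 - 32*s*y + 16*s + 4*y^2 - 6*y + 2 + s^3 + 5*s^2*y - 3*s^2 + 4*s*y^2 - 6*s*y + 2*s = s^3 - 12*s^2 + 17*s + y^2*(4*s + 4) + y*(5*s^2 - 38*s - 43) + 30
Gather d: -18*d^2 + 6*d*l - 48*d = -18*d^2 + d*(6*l - 48)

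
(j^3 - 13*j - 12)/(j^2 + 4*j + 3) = j - 4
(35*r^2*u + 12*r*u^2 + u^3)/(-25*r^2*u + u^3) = (-7*r - u)/(5*r - u)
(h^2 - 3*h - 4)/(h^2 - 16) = (h + 1)/(h + 4)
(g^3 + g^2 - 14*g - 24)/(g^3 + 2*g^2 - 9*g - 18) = (g - 4)/(g - 3)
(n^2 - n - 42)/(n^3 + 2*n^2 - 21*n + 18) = (n - 7)/(n^2 - 4*n + 3)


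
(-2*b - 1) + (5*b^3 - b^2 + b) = 5*b^3 - b^2 - b - 1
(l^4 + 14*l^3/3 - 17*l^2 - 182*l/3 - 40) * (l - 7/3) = l^5 + 7*l^4/3 - 251*l^3/9 - 21*l^2 + 914*l/9 + 280/3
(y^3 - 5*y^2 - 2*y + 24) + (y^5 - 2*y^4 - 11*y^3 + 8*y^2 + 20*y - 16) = y^5 - 2*y^4 - 10*y^3 + 3*y^2 + 18*y + 8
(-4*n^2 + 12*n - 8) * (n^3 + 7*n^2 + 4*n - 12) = -4*n^5 - 16*n^4 + 60*n^3 + 40*n^2 - 176*n + 96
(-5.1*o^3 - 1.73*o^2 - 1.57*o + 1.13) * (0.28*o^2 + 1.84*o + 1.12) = -1.428*o^5 - 9.8684*o^4 - 9.3348*o^3 - 4.51*o^2 + 0.3208*o + 1.2656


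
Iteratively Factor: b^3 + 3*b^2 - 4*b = (b + 4)*(b^2 - b) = (b - 1)*(b + 4)*(b)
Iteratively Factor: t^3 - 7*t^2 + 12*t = (t - 4)*(t^2 - 3*t) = t*(t - 4)*(t - 3)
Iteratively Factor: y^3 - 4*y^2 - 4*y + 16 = (y + 2)*(y^2 - 6*y + 8) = (y - 2)*(y + 2)*(y - 4)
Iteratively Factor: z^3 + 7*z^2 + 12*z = (z + 3)*(z^2 + 4*z) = (z + 3)*(z + 4)*(z)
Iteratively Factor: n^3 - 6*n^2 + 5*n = (n - 5)*(n^2 - n) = (n - 5)*(n - 1)*(n)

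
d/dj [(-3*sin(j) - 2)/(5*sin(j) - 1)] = 13*cos(j)/(5*sin(j) - 1)^2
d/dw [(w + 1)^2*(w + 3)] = (w + 1)*(3*w + 7)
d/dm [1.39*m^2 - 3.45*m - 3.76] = 2.78*m - 3.45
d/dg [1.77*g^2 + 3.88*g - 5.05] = 3.54*g + 3.88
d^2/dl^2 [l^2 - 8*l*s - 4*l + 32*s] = 2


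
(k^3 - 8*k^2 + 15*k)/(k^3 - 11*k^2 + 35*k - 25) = k*(k - 3)/(k^2 - 6*k + 5)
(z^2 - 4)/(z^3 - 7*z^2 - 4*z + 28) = 1/(z - 7)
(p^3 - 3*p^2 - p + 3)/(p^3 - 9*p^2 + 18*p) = (p^2 - 1)/(p*(p - 6))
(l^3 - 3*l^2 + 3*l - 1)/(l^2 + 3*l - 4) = (l^2 - 2*l + 1)/(l + 4)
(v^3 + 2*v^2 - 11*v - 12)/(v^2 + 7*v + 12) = (v^2 - 2*v - 3)/(v + 3)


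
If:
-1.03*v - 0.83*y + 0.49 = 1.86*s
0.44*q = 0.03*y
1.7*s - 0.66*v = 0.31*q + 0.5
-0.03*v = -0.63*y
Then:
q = -0.00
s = 0.28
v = -0.03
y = -0.00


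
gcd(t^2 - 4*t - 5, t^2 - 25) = t - 5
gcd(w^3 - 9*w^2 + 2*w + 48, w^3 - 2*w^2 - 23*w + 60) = w - 3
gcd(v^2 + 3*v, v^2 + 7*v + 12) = v + 3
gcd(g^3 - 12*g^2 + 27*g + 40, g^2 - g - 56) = g - 8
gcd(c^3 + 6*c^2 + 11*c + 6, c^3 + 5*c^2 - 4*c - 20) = c + 2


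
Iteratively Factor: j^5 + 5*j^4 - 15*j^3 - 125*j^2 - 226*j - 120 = (j - 5)*(j^4 + 10*j^3 + 35*j^2 + 50*j + 24) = (j - 5)*(j + 2)*(j^3 + 8*j^2 + 19*j + 12) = (j - 5)*(j + 2)*(j + 4)*(j^2 + 4*j + 3) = (j - 5)*(j + 2)*(j + 3)*(j + 4)*(j + 1)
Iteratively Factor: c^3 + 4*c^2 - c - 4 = (c - 1)*(c^2 + 5*c + 4) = (c - 1)*(c + 4)*(c + 1)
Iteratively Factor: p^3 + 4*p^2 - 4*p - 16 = (p - 2)*(p^2 + 6*p + 8) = (p - 2)*(p + 4)*(p + 2)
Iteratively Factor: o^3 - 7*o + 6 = (o + 3)*(o^2 - 3*o + 2) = (o - 1)*(o + 3)*(o - 2)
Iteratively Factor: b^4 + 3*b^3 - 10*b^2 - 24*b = (b + 4)*(b^3 - b^2 - 6*b) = (b - 3)*(b + 4)*(b^2 + 2*b) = (b - 3)*(b + 2)*(b + 4)*(b)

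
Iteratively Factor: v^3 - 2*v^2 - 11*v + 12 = (v - 1)*(v^2 - v - 12) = (v - 4)*(v - 1)*(v + 3)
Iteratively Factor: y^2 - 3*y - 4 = (y + 1)*(y - 4)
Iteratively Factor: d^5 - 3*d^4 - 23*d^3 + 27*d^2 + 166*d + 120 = (d - 5)*(d^4 + 2*d^3 - 13*d^2 - 38*d - 24) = (d - 5)*(d - 4)*(d^3 + 6*d^2 + 11*d + 6) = (d - 5)*(d - 4)*(d + 2)*(d^2 + 4*d + 3) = (d - 5)*(d - 4)*(d + 2)*(d + 3)*(d + 1)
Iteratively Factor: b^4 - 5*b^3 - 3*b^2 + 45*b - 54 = (b - 3)*(b^3 - 2*b^2 - 9*b + 18) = (b - 3)*(b - 2)*(b^2 - 9) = (b - 3)*(b - 2)*(b + 3)*(b - 3)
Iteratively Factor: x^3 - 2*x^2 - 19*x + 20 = (x + 4)*(x^2 - 6*x + 5) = (x - 5)*(x + 4)*(x - 1)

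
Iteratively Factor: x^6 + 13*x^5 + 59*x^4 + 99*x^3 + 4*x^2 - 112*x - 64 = (x + 4)*(x^5 + 9*x^4 + 23*x^3 + 7*x^2 - 24*x - 16) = (x + 4)^2*(x^4 + 5*x^3 + 3*x^2 - 5*x - 4) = (x + 4)^3*(x^3 + x^2 - x - 1) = (x - 1)*(x + 4)^3*(x^2 + 2*x + 1) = (x - 1)*(x + 1)*(x + 4)^3*(x + 1)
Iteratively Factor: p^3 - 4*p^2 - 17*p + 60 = (p - 5)*(p^2 + p - 12) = (p - 5)*(p - 3)*(p + 4)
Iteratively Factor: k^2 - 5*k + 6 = (k - 2)*(k - 3)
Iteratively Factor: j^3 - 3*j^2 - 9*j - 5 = (j + 1)*(j^2 - 4*j - 5) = (j + 1)^2*(j - 5)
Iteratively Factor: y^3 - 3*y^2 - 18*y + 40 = (y - 5)*(y^2 + 2*y - 8) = (y - 5)*(y - 2)*(y + 4)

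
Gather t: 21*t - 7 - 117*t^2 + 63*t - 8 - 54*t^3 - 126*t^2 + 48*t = -54*t^3 - 243*t^2 + 132*t - 15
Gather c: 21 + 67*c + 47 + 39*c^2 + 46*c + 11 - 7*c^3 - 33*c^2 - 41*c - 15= -7*c^3 + 6*c^2 + 72*c + 64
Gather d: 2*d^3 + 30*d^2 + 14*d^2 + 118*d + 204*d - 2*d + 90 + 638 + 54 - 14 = 2*d^3 + 44*d^2 + 320*d + 768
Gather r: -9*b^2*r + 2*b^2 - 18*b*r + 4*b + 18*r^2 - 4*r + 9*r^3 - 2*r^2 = 2*b^2 + 4*b + 9*r^3 + 16*r^2 + r*(-9*b^2 - 18*b - 4)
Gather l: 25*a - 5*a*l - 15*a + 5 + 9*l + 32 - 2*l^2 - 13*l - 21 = 10*a - 2*l^2 + l*(-5*a - 4) + 16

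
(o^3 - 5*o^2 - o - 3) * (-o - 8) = -o^4 - 3*o^3 + 41*o^2 + 11*o + 24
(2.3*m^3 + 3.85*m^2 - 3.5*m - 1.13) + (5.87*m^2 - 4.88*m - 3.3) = 2.3*m^3 + 9.72*m^2 - 8.38*m - 4.43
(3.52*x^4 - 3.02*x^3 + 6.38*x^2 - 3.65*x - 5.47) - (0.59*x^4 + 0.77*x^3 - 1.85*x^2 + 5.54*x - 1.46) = 2.93*x^4 - 3.79*x^3 + 8.23*x^2 - 9.19*x - 4.01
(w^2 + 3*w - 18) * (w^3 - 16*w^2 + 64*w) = w^5 - 13*w^4 - 2*w^3 + 480*w^2 - 1152*w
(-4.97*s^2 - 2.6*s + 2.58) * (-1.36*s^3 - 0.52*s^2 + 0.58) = 6.7592*s^5 + 6.1204*s^4 - 2.1568*s^3 - 4.2242*s^2 - 1.508*s + 1.4964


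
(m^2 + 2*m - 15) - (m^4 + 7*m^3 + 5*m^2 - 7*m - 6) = -m^4 - 7*m^3 - 4*m^2 + 9*m - 9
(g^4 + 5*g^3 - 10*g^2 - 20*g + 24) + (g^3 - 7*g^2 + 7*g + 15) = g^4 + 6*g^3 - 17*g^2 - 13*g + 39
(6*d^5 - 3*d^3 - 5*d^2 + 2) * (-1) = -6*d^5 + 3*d^3 + 5*d^2 - 2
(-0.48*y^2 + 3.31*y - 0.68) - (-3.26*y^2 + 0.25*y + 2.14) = 2.78*y^2 + 3.06*y - 2.82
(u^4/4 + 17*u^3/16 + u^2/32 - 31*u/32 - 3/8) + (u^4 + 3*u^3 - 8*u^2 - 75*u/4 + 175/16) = 5*u^4/4 + 65*u^3/16 - 255*u^2/32 - 631*u/32 + 169/16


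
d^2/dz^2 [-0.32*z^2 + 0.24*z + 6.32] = -0.640000000000000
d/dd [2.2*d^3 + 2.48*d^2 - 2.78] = d*(6.6*d + 4.96)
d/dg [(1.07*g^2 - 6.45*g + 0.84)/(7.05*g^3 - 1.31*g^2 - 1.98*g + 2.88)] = (-7.5435*g^4 + 90.945*g^3 - 28.3341*g^2 + 8.364*g - 16.9128)/(49.7025*g^6 - 18.471*g^5 - 26.2019*g^4 + 45.7956*g^3 - 3.6252*g^2 - 11.4048*g + 8.2944)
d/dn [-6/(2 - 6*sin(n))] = -9*cos(n)/(3*sin(n) - 1)^2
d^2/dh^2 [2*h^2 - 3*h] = 4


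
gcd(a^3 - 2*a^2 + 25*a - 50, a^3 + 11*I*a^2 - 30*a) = a + 5*I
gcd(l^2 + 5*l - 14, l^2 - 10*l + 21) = 1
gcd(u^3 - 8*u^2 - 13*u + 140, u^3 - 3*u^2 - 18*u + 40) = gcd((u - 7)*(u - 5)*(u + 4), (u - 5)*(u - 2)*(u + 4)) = u^2 - u - 20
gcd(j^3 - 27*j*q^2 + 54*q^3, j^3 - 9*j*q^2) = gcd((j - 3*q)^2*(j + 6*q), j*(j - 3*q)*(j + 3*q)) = -j + 3*q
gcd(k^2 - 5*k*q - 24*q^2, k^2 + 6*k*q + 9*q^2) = k + 3*q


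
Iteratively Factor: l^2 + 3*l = (l + 3)*(l)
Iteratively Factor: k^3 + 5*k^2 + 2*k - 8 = (k + 2)*(k^2 + 3*k - 4) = (k - 1)*(k + 2)*(k + 4)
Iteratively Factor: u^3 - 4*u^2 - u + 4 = (u - 1)*(u^2 - 3*u - 4) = (u - 1)*(u + 1)*(u - 4)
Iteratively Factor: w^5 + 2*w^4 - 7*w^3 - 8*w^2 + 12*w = (w)*(w^4 + 2*w^3 - 7*w^2 - 8*w + 12) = w*(w + 2)*(w^3 - 7*w + 6) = w*(w - 2)*(w + 2)*(w^2 + 2*w - 3) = w*(w - 2)*(w + 2)*(w + 3)*(w - 1)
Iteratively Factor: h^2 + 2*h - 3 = (h - 1)*(h + 3)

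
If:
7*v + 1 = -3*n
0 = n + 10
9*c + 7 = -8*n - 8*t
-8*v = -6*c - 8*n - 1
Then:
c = 785/42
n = -10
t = -1333/112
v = 29/7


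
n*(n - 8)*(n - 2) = n^3 - 10*n^2 + 16*n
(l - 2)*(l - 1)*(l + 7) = l^3 + 4*l^2 - 19*l + 14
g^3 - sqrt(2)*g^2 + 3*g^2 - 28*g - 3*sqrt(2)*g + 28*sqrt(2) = (g - 4)*(g + 7)*(g - sqrt(2))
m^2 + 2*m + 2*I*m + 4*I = (m + 2)*(m + 2*I)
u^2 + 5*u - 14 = (u - 2)*(u + 7)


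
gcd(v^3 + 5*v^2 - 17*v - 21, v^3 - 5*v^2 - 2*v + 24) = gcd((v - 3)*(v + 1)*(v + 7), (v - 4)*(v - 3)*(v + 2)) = v - 3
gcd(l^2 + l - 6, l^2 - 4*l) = 1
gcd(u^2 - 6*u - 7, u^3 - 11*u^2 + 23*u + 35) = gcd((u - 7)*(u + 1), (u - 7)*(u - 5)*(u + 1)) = u^2 - 6*u - 7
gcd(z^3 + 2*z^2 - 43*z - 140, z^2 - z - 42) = z - 7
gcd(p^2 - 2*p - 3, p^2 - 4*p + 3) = p - 3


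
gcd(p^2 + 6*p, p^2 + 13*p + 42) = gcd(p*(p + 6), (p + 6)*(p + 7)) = p + 6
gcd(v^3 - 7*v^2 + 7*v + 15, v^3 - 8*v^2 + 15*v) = v^2 - 8*v + 15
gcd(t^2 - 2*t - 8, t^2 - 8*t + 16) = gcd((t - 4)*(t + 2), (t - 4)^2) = t - 4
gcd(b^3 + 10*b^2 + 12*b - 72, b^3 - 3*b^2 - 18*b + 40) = b - 2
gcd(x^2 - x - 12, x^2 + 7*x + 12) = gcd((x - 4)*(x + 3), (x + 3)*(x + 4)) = x + 3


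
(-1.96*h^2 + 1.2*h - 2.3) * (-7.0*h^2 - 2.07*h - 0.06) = 13.72*h^4 - 4.3428*h^3 + 13.7336*h^2 + 4.689*h + 0.138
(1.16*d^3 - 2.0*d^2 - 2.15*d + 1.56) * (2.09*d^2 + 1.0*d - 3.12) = 2.4244*d^5 - 3.02*d^4 - 10.1127*d^3 + 7.3504*d^2 + 8.268*d - 4.8672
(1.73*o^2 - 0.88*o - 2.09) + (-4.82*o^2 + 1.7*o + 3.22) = -3.09*o^2 + 0.82*o + 1.13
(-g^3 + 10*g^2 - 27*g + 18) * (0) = 0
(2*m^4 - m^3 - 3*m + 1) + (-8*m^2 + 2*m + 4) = 2*m^4 - m^3 - 8*m^2 - m + 5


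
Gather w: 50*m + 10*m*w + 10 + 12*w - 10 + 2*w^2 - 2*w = 50*m + 2*w^2 + w*(10*m + 10)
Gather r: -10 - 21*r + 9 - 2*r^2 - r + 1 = -2*r^2 - 22*r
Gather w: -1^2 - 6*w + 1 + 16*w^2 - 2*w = 16*w^2 - 8*w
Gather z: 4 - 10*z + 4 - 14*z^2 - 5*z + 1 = -14*z^2 - 15*z + 9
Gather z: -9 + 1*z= z - 9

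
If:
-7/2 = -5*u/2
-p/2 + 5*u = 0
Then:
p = 14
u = 7/5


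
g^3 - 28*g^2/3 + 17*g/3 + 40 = (g - 8)*(g - 3)*(g + 5/3)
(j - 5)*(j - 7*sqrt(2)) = j^2 - 7*sqrt(2)*j - 5*j + 35*sqrt(2)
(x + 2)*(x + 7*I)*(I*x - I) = I*x^3 - 7*x^2 + I*x^2 - 7*x - 2*I*x + 14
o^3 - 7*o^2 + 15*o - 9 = (o - 3)^2*(o - 1)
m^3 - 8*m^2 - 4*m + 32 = (m - 8)*(m - 2)*(m + 2)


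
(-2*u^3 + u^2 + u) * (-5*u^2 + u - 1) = 10*u^5 - 7*u^4 - 2*u^3 - u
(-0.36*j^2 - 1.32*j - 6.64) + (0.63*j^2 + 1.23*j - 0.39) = 0.27*j^2 - 0.0900000000000001*j - 7.03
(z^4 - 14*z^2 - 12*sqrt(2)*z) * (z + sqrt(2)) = z^5 + sqrt(2)*z^4 - 14*z^3 - 26*sqrt(2)*z^2 - 24*z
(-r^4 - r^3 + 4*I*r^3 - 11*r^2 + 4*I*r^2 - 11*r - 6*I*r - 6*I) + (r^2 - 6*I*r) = -r^4 - r^3 + 4*I*r^3 - 10*r^2 + 4*I*r^2 - 11*r - 12*I*r - 6*I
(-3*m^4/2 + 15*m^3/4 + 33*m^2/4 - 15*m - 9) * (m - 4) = -3*m^5/2 + 39*m^4/4 - 27*m^3/4 - 48*m^2 + 51*m + 36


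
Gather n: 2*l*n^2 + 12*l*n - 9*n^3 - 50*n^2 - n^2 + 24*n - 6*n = -9*n^3 + n^2*(2*l - 51) + n*(12*l + 18)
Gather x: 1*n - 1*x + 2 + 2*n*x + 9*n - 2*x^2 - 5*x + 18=10*n - 2*x^2 + x*(2*n - 6) + 20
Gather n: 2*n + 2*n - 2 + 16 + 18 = 4*n + 32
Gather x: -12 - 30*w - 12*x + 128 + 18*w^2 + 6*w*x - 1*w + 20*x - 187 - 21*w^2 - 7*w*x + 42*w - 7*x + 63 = -3*w^2 + 11*w + x*(1 - w) - 8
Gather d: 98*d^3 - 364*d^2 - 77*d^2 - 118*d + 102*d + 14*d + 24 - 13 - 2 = 98*d^3 - 441*d^2 - 2*d + 9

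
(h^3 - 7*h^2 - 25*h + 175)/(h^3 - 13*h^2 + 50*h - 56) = (h^2 - 25)/(h^2 - 6*h + 8)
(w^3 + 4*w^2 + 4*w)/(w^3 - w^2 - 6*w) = (w + 2)/(w - 3)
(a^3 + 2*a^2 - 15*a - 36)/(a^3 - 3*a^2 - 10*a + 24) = (a + 3)/(a - 2)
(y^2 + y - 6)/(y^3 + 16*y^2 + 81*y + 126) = (y - 2)/(y^2 + 13*y + 42)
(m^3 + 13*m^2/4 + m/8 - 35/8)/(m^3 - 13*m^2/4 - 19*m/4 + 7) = (m + 5/2)/(m - 4)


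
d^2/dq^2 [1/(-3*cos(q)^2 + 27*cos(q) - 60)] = (4*sin(q)^4/3 - sin(q)^2 + 285*cos(q)/4 - 9*cos(3*q)/4 - 41)/((cos(q) - 5)^3*(cos(q) - 4)^3)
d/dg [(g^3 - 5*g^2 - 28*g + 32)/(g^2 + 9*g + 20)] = (g^2 + 10*g - 53)/(g^2 + 10*g + 25)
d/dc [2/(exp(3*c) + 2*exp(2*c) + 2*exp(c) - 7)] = (-6*exp(2*c) - 8*exp(c) - 4)*exp(c)/(exp(3*c) + 2*exp(2*c) + 2*exp(c) - 7)^2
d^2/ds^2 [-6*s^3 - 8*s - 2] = -36*s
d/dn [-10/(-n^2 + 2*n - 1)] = 20*(1 - n)/(n^2 - 2*n + 1)^2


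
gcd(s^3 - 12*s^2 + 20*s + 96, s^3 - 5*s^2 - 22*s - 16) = s^2 - 6*s - 16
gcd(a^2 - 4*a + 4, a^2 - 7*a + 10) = a - 2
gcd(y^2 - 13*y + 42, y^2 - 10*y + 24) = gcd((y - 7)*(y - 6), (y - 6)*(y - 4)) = y - 6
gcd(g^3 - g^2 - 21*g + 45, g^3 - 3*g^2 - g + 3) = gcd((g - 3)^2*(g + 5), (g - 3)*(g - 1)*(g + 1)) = g - 3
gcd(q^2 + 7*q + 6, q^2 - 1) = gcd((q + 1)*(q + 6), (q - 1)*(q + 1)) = q + 1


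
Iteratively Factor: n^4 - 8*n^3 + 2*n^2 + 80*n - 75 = (n - 5)*(n^3 - 3*n^2 - 13*n + 15) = (n - 5)^2*(n^2 + 2*n - 3) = (n - 5)^2*(n + 3)*(n - 1)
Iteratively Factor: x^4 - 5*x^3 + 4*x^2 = (x)*(x^3 - 5*x^2 + 4*x) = x*(x - 4)*(x^2 - x) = x^2*(x - 4)*(x - 1)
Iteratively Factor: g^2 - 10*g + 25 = (g - 5)*(g - 5)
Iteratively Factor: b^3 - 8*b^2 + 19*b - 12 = (b - 3)*(b^2 - 5*b + 4) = (b - 3)*(b - 1)*(b - 4)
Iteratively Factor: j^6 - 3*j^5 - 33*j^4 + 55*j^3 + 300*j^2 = (j - 5)*(j^5 + 2*j^4 - 23*j^3 - 60*j^2) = j*(j - 5)*(j^4 + 2*j^3 - 23*j^2 - 60*j) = j*(j - 5)^2*(j^3 + 7*j^2 + 12*j) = j*(j - 5)^2*(j + 4)*(j^2 + 3*j) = j*(j - 5)^2*(j + 3)*(j + 4)*(j)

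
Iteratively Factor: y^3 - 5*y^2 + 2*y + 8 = (y + 1)*(y^2 - 6*y + 8) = (y - 4)*(y + 1)*(y - 2)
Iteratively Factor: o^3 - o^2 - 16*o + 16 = (o + 4)*(o^2 - 5*o + 4) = (o - 4)*(o + 4)*(o - 1)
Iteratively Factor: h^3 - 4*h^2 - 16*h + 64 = (h - 4)*(h^2 - 16) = (h - 4)*(h + 4)*(h - 4)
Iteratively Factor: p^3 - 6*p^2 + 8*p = (p)*(p^2 - 6*p + 8) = p*(p - 4)*(p - 2)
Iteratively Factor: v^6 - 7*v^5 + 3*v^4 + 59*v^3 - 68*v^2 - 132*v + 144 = (v + 2)*(v^5 - 9*v^4 + 21*v^3 + 17*v^2 - 102*v + 72) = (v - 3)*(v + 2)*(v^4 - 6*v^3 + 3*v^2 + 26*v - 24) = (v - 3)*(v + 2)^2*(v^3 - 8*v^2 + 19*v - 12) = (v - 3)*(v - 1)*(v + 2)^2*(v^2 - 7*v + 12) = (v - 3)^2*(v - 1)*(v + 2)^2*(v - 4)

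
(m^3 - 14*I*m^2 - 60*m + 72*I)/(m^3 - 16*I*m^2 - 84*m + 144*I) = (m - 2*I)/(m - 4*I)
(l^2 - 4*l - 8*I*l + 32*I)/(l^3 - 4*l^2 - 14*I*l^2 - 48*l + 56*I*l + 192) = 1/(l - 6*I)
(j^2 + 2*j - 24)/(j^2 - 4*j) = (j + 6)/j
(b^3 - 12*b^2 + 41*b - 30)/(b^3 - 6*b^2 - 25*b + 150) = (b - 1)/(b + 5)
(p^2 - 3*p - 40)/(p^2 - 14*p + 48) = (p + 5)/(p - 6)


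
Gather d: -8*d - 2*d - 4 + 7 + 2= 5 - 10*d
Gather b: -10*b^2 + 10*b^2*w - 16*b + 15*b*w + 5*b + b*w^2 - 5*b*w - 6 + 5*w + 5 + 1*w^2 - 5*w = b^2*(10*w - 10) + b*(w^2 + 10*w - 11) + w^2 - 1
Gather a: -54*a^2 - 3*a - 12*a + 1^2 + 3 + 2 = -54*a^2 - 15*a + 6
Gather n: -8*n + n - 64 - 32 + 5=-7*n - 91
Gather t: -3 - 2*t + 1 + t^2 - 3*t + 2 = t^2 - 5*t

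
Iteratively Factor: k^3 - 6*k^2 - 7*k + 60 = (k - 5)*(k^2 - k - 12) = (k - 5)*(k + 3)*(k - 4)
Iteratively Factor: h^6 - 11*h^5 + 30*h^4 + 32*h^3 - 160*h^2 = (h - 5)*(h^5 - 6*h^4 + 32*h^2) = (h - 5)*(h - 4)*(h^4 - 2*h^3 - 8*h^2) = h*(h - 5)*(h - 4)*(h^3 - 2*h^2 - 8*h) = h*(h - 5)*(h - 4)*(h + 2)*(h^2 - 4*h) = h*(h - 5)*(h - 4)^2*(h + 2)*(h)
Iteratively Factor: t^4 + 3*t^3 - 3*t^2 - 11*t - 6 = (t - 2)*(t^3 + 5*t^2 + 7*t + 3) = (t - 2)*(t + 1)*(t^2 + 4*t + 3) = (t - 2)*(t + 1)^2*(t + 3)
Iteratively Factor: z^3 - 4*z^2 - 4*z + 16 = (z - 4)*(z^2 - 4) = (z - 4)*(z + 2)*(z - 2)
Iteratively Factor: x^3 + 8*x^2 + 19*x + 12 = (x + 4)*(x^2 + 4*x + 3) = (x + 1)*(x + 4)*(x + 3)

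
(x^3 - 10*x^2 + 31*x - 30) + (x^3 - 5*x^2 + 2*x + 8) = 2*x^3 - 15*x^2 + 33*x - 22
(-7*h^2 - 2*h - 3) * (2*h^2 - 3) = -14*h^4 - 4*h^3 + 15*h^2 + 6*h + 9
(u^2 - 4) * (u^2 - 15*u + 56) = u^4 - 15*u^3 + 52*u^2 + 60*u - 224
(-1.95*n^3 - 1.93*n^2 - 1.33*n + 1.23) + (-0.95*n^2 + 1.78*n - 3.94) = -1.95*n^3 - 2.88*n^2 + 0.45*n - 2.71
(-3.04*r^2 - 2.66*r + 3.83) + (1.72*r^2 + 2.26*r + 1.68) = -1.32*r^2 - 0.4*r + 5.51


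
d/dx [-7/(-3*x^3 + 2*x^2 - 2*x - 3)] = 7*(-9*x^2 + 4*x - 2)/(3*x^3 - 2*x^2 + 2*x + 3)^2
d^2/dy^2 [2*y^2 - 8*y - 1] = 4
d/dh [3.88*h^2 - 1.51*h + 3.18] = 7.76*h - 1.51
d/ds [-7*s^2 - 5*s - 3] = -14*s - 5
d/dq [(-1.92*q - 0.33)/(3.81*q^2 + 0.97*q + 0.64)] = (7.3152*q^2 + 2.5146*q - 0.9087)/(14.5161*q^4 + 7.3914*q^3 + 5.8177*q^2 + 1.2416*q + 0.4096)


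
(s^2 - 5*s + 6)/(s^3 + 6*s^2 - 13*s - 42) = (s - 2)/(s^2 + 9*s + 14)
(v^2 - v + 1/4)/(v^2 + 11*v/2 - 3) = (v - 1/2)/(v + 6)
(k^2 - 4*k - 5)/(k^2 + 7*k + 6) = (k - 5)/(k + 6)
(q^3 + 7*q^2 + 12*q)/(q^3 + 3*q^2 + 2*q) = (q^2 + 7*q + 12)/(q^2 + 3*q + 2)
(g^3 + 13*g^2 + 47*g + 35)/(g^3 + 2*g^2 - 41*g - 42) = (g + 5)/(g - 6)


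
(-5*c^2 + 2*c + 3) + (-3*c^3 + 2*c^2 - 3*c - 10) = -3*c^3 - 3*c^2 - c - 7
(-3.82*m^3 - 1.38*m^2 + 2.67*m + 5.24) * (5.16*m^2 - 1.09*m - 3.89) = -19.7112*m^5 - 2.957*m^4 + 30.1412*m^3 + 29.4963*m^2 - 16.0979*m - 20.3836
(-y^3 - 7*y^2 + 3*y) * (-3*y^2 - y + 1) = 3*y^5 + 22*y^4 - 3*y^3 - 10*y^2 + 3*y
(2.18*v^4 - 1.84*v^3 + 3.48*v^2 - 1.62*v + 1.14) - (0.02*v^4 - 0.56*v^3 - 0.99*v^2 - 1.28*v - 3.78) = 2.16*v^4 - 1.28*v^3 + 4.47*v^2 - 0.34*v + 4.92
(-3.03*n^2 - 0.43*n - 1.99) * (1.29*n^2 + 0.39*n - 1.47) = -3.9087*n^4 - 1.7364*n^3 + 1.7193*n^2 - 0.144*n + 2.9253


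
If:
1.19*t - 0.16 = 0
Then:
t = 0.13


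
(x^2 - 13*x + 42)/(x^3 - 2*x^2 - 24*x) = (x - 7)/(x*(x + 4))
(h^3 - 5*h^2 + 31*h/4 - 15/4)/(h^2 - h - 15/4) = (2*h^2 - 5*h + 3)/(2*h + 3)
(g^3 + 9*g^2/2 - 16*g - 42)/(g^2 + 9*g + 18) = (g^2 - 3*g/2 - 7)/(g + 3)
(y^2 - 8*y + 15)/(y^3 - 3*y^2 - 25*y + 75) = 1/(y + 5)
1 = 1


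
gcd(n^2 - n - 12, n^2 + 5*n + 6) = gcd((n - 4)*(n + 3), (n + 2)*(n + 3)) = n + 3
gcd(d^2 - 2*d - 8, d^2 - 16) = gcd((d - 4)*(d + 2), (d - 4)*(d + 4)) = d - 4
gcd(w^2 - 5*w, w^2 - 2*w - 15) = w - 5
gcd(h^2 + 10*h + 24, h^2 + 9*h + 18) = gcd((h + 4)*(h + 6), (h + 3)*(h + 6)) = h + 6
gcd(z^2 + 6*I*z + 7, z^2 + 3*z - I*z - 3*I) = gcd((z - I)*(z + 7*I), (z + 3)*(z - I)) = z - I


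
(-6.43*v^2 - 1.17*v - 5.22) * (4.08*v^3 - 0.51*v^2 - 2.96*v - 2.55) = -26.2344*v^5 - 1.4943*v^4 - 1.6681*v^3 + 22.5219*v^2 + 18.4347*v + 13.311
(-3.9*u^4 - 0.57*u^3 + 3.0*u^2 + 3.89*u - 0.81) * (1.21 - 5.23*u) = 20.397*u^5 - 1.7379*u^4 - 16.3797*u^3 - 16.7147*u^2 + 8.9432*u - 0.9801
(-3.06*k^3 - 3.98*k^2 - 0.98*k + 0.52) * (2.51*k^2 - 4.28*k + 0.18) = -7.6806*k^5 + 3.107*k^4 + 14.0238*k^3 + 4.7832*k^2 - 2.402*k + 0.0936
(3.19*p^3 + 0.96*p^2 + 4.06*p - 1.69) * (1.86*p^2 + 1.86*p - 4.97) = 5.9334*p^5 + 7.719*p^4 - 6.5171*p^3 - 0.363*p^2 - 23.3216*p + 8.3993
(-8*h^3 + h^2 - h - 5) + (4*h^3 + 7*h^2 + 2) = -4*h^3 + 8*h^2 - h - 3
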